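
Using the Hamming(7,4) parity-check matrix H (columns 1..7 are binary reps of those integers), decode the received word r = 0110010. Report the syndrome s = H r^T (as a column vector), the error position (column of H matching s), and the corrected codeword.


s = (1, 1, 1)^T, error position = 7, corrected codeword c = 0110011

Compute s = H r^T mod 2 one row at a time:
  s_1 = 0 + 0 + 1 + 0 = 1 ≡ 1 (mod 2).
  s_2 = 1 + 1 + 1 + 0 = 3 ≡ 1 (mod 2).
  s_3 = 0 + 1 + 0 + 0 = 1 ≡ 1 (mod 2).
s = (1, 1, 1)^T — this equals column 7 of H (binary 111), so error is at position 7.
Correct: flip bit 7 of r = 0110010 to get c = 0110011.


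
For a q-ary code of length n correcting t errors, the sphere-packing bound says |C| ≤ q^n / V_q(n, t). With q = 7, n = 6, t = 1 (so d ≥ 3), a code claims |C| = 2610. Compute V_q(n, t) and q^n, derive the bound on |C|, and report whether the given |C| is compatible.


V_q(n, t) = 37, q^n = 117649, Hamming bound = 3179, |C| = 2610 ≤ bound (satisfied).

Step 1: Compute V_q(n, t) = Σ_{j=0}^1 C(n, j) (q−1)^j.
  j = 0: C(6,0)·(6)^0 = 1·1 = 1.
  j = 1: C(6,1)·(6)^1 = 6·6 = 36.
  V_q(n, t) = 1 + 36 = 37.
Step 2: q^n = 7^6 = 117649.
Step 3: Hamming bound ⌊q^n / V_q(n,t)⌋ = ⌊117649/37⌋ = 3179.
Step 4: Compare |C| = 2610 to 3179: satisfied.
The claimed |C| lies below the Hamming bound.


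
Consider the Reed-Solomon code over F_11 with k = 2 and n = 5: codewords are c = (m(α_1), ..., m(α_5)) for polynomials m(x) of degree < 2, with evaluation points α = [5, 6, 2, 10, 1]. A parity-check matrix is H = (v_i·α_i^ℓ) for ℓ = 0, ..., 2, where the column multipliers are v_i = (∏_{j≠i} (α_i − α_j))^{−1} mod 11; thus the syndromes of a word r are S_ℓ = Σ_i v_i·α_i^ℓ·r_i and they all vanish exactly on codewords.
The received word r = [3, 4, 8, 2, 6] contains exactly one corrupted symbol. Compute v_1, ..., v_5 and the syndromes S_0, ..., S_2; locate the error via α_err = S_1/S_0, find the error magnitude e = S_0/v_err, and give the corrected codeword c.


S = (4, 2, 1), error at position 2, error magnitude e = 10, c = [3, 5, 8, 2, 6].

Step 1: column multipliers v_i = (∏_{j≠i}(α_i − α_j))^{−1} mod 11.
  i = 1 (α = 5): (5−6)(5−2)(5−10)(5−1) = (−1)·3·(−5)·4 = 60 ≡ 5, so v_1 = 5^{−1} = 9 (mod 11).
  i = 2 (α = 6): (6−5)(6−2)(6−10)(6−1) = 1·4·(−4)·5 = −80 ≡ 8, so v_2 = 8^{−1} = 7 (mod 11).
  i = 3 (α = 2): (2−5)(2−6)(2−10)(2−1) = (−3)·(−4)·(−8)·1 = −96 ≡ 3, so v_3 = 3^{−1} = 4 (mod 11).
  i = 4 (α = 10): (10−5)(10−6)(10−2)(10−1) = 5·4·8·9 = 1440 ≡ 10, so v_4 = 10^{−1} = 10 (mod 11).
  i = 5 (α = 1): (1−5)(1−6)(1−2)(1−10) = (−4)·(−5)·(−1)·(−9) = 180 ≡ 4, so v_5 = 4^{−1} = 3 (mod 11).
  v = [9, 7, 4, 10, 3].
Step 2: syndromes of r = [3, 4, 8, 2, 6] (all sums mod 11).
  S_0 = Σ v_i r_i = 9·3 + 7·4 + 4·8 + 10·2 + 3·6 = 125 ≡ 4.
  S_1 = Σ v_i α_i r_i = 9·5·3 + 7·6·4 + 4·2·8 + 10·10·2 + 3·1·6 = 585 ≡ 2.
  α_i^2 mod 11 = [3, 3, 4, 1, 1].
  S_2 = Σ v_i α_i^2 r_i = 9·3·3 + 7·3·4 + 4·4·8 + 10·1·2 + 3·1·6 = 331 ≡ 1.
  S = (4, 2, 1) ≠ 0, so r is not a codeword (an error is present).
Step 3: locate the error. For a single error e at position i, S_ℓ = v_i·e·α_i^ℓ, so α_err = S_1/S_0.
  S_0^{−1} = 4^{−1} = 3 (mod 11), so α_err = 2·3 = 6 ≡ 6 = α_2. Error position i = 2.
  Consistency check: S_2/S_1 = 1·6 = 6 ≡ 6 = α_err ✓ (single-error assumption holds).
Step 4: error magnitude e = S_0/v_2 = S_0·∏_{j≠2}(α_2 − α_j) = 4·8 = 32 ≡ 10 (mod 11).
Step 5: correct position 2: c_2 = r_2 − e = 4 − 10 ≡ 5 (mod 11). Hence c = [3, 5, 8, 2, 6].
  Check: interpolating c through the α_i gives m(x) = 4 + 2·x (degree < 2) with m(α_i) = c_i for every i, so c is indeed a codeword.


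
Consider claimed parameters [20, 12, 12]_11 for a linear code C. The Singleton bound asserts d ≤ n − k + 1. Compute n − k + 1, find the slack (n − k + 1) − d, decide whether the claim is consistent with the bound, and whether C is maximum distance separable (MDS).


Singleton RHS = n − k + 1 = 9, slack = -3, bound violated (no such code; not MDS).

Singleton bound: d ≤ n − k + 1.
Here n = 20, k = 12, so n − k + 1 = 9.
Given d = 12, check d ≤ 9: NO.
Slack = (n − k + 1) − d = -3.
The slack is negative: d = 12 exceeds n − k + 1 = 9 by 3, so the Singleton bound is violated and no linear [20, 12, 12]_11 code can exist. In particular it is not MDS (MDS requires d = n − k + 1 exactly).
Description: the claimed parameters are [20, 12, 12]_11; such a code would be impossible (violates the Singleton bound).


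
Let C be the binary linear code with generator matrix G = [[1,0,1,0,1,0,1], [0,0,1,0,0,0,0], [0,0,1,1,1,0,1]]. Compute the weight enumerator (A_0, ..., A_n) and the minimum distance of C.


Weight distribution: A_0 = 1, A_1 = 1, A_2 = 1, A_3 = 3, A_4 = 2. Minimum distance d = 1.

Enumerate all 2^3 = 8 messages m ∈ F_2^3.
For each, compute codeword c = mG in F_2^7, then tally its weight.
  m = 000 → c = 0000000, weight = 0.
  m = 100 → c = 1010101, weight = 4.
  m = 010 → c = 0010000, weight = 1.
  m = 110 → c = 1000101, weight = 3.
  m = 001 → c = 0011101, weight = 4.
  m = 101 → c = 1001000, weight = 2.
  m = 011 → c = 0001101, weight = 3.
  m = 111 → c = 1011000, weight = 3.
Tally weights:
  weight 0: 1 codewords.
  weight 1: 1 codewords.
  weight 2: 1 codewords.
  weight 3: 3 codewords.
  weight 4: 2 codewords.
Minimum distance d = smallest w > 0 with A_w > 0 = 1.
Sanity: Σ A_w = 8 = 2^3 = 8 ✓.


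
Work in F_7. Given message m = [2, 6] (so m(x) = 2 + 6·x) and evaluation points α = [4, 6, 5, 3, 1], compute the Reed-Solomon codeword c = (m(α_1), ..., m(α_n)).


c = [5, 3, 4, 6, 1]

Message polynomial: m(x) = 2 + 6·x (mod 7).
For each evaluation point α_i, compute m(α_i) mod 7:
  α_1 = 4: Horner steps 6 → 5, so m(4) = 5.
  α_2 = 6: Horner steps 6 → 3, so m(6) = 3.
  α_3 = 5: Horner steps 6 → 4, so m(5) = 4.
  α_4 = 3: Horner steps 6 → 6, so m(3) = 6.
  α_5 = 1: Horner steps 6 → 1, so m(1) = 1.
Codeword c = [5, 3, 4, 6, 1] ∈ F_7^5.


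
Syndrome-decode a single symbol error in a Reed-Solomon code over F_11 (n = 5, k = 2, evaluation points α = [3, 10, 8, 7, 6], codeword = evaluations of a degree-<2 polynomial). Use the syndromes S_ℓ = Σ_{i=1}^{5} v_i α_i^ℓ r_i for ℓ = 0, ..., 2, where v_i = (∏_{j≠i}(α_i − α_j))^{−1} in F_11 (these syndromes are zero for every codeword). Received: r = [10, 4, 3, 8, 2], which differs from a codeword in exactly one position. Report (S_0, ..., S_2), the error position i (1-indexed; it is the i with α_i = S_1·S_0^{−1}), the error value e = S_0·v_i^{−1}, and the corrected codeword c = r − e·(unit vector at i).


S = (2, 6, 7), error at position 1, error magnitude e = 4, c = [6, 4, 3, 8, 2].

Step 1: column multipliers v_i = (∏_{j≠i}(α_i − α_j))^{−1} mod 11.
  i = 1 (α = 3): (3−10)(3−8)(3−7)(3−6) = (−7)·(−5)·(−4)·(−3) = 420 ≡ 2, so v_1 = 2^{−1} = 6 (mod 11).
  i = 2 (α = 10): (10−3)(10−8)(10−7)(10−6) = 7·2·3·4 = 168 ≡ 3, so v_2 = 3^{−1} = 4 (mod 11).
  i = 3 (α = 8): (8−3)(8−10)(8−7)(8−6) = 5·(−2)·1·2 = −20 ≡ 2, so v_3 = 2^{−1} = 6 (mod 11).
  i = 4 (α = 7): (7−3)(7−10)(7−8)(7−6) = 4·(−3)·(−1)·1 = 12 ≡ 1, so v_4 = 1^{−1} = 1 (mod 11).
  i = 5 (α = 6): (6−3)(6−10)(6−8)(6−7) = 3·(−4)·(−2)·(−1) = −24 ≡ 9, so v_5 = 9^{−1} = 5 (mod 11).
  v = [6, 4, 6, 1, 5].
Step 2: syndromes of r = [10, 4, 3, 8, 2] (all sums mod 11).
  S_0 = Σ v_i r_i = 6·10 + 4·4 + 6·3 + 1·8 + 5·2 = 112 ≡ 2.
  S_1 = Σ v_i α_i r_i = 6·3·10 + 4·10·4 + 6·8·3 + 1·7·8 + 5·6·2 = 600 ≡ 6.
  α_i^2 mod 11 = [9, 1, 9, 5, 3].
  S_2 = Σ v_i α_i^2 r_i = 6·9·10 + 4·1·4 + 6·9·3 + 1·5·8 + 5·3·2 = 788 ≡ 7.
  S = (2, 6, 7) ≠ 0, so r is not a codeword (an error is present).
Step 3: locate the error. For a single error e at position i, S_ℓ = v_i·e·α_i^ℓ, so α_err = S_1/S_0.
  S_0^{−1} = 2^{−1} = 6 (mod 11), so α_err = 6·6 = 36 ≡ 3 = α_1. Error position i = 1.
  Consistency check: S_2/S_1 = 7·2 = 14 ≡ 3 = α_err ✓ (single-error assumption holds).
Step 4: error magnitude e = S_0/v_1 = S_0·∏_{j≠1}(α_1 − α_j) = 2·2 = 4 ≡ 4 (mod 11).
Step 5: correct position 1: c_1 = r_1 − e = 10 − 4 ≡ 6 (mod 11). Hence c = [6, 4, 3, 8, 2].
  Check: interpolating c through the α_i gives m(x) = 10 + 6·x (degree < 2) with m(α_i) = c_i for every i, so c is indeed a codeword.


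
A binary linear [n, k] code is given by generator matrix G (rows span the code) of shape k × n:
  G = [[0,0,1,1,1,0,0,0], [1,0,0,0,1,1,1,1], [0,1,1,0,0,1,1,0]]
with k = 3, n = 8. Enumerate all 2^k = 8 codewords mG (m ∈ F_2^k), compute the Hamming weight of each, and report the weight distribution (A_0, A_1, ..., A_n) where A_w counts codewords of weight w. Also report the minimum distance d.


Weight distribution: A_0 = 1, A_3 = 1, A_4 = 2, A_5 = 3, A_6 = 1. Minimum distance d = 3.

Enumerate all 2^3 = 8 messages m ∈ F_2^3.
For each, compute codeword c = mG in F_2^8, then tally its weight.
  m = 000 → c = 00000000, weight = 0.
  m = 100 → c = 00111000, weight = 3.
  m = 010 → c = 10001111, weight = 5.
  m = 110 → c = 10110111, weight = 6.
  m = 001 → c = 01100110, weight = 4.
  m = 101 → c = 01011110, weight = 5.
  m = 011 → c = 11101001, weight = 5.
  m = 111 → c = 11010001, weight = 4.
Tally weights:
  weight 0: 1 codewords.
  weight 3: 1 codewords.
  weight 4: 2 codewords.
  weight 5: 3 codewords.
  weight 6: 1 codewords.
Minimum distance d = smallest w > 0 with A_w > 0 = 3.
Sanity: Σ A_w = 8 = 2^3 = 8 ✓.


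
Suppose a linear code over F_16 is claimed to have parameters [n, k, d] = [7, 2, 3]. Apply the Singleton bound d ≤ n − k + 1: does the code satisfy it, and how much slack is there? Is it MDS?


Singleton RHS = n − k + 1 = 6, slack = 3, bound satisfied, not MDS.

Singleton bound: d ≤ n − k + 1.
Here n = 7, k = 2, so n − k + 1 = 6.
Given d = 3, check d ≤ 6: YES.
Slack = (n − k + 1) − d = 3.
The code is NOT MDS (slack = 3 > 0).
Description: the claimed parameters are [7, 2, 3]_16; such a code would be non-MDS.


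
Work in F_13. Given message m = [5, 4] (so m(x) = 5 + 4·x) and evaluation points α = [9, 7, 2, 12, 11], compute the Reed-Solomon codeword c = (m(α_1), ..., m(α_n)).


c = [2, 7, 0, 1, 10]

Message polynomial: m(x) = 5 + 4·x (mod 13).
For each evaluation point α_i, compute m(α_i) mod 13:
  α_1 = 9: Horner steps 4 → 2, so m(9) = 2.
  α_2 = 7: Horner steps 4 → 7, so m(7) = 7.
  α_3 = 2: Horner steps 4 → 0, so m(2) = 0.
  α_4 = 12: Horner steps 4 → 1, so m(12) = 1.
  α_5 = 11: Horner steps 4 → 10, so m(11) = 10.
Codeword c = [2, 7, 0, 1, 10] ∈ F_13^5.


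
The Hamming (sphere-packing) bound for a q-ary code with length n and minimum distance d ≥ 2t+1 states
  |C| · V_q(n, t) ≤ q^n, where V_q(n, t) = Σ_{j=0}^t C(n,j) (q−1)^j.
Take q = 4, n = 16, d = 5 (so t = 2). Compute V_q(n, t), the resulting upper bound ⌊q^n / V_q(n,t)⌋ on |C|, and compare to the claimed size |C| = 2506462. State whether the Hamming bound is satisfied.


V_q(n, t) = 1129, q^n = 4294967296, Hamming bound = 3804222, |C| = 2506462 ≤ bound (satisfied).

Step 1: Compute V_q(n, t) = Σ_{j=0}^2 C(n, j) (q−1)^j.
  j = 0: C(16,0)·(3)^0 = 1·1 = 1.
  j = 1: C(16,1)·(3)^1 = 16·3 = 48.
  j = 2: C(16,2)·(3)^2 = 120·9 = 1080.
  V_q(n, t) = 1 + 48 + 1080 = 1129.
Step 2: q^n = 4^16 = 4294967296.
Step 3: Hamming bound ⌊q^n / V_q(n,t)⌋ = ⌊4294967296/1129⌋ = 3804222.
Step 4: Compare |C| = 2506462 to 3804222: satisfied.
The claimed |C| lies below the Hamming bound.


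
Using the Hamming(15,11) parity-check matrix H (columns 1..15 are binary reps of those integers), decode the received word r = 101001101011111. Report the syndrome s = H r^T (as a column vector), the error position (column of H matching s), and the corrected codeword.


s = (0, 0, 0, 1)^T, error position = 1, corrected codeword c = 001001101011111

Compute s = H r^T mod 2 one row at a time:
  s_1 = 0 + 1 + 0 + 1 + 1 + 1 + 1 + 1 = 6 ≡ 0 (mod 2).
  s_2 = 0 + 0 + 1 + 1 + 1 + 1 + 1 + 1 = 6 ≡ 0 (mod 2).
  s_3 = 0 + 1 + 1 + 1 + 0 + 1 + 1 + 1 = 6 ≡ 0 (mod 2).
  s_4 = 1 + 1 + 0 + 1 + 1 + 1 + 1 + 1 = 7 ≡ 1 (mod 2).
s = (0, 0, 0, 1)^T — this equals column 1 of H (binary 0001), so error is at position 1.
Correct: flip bit 1 of r = 101001101011111 to get c = 001001101011111.


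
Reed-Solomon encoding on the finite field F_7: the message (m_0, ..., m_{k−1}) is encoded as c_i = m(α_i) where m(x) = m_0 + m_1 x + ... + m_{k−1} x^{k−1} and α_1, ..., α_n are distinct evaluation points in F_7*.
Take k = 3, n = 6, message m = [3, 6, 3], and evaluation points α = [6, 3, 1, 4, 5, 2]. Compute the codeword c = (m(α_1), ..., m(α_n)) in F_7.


c = [0, 6, 5, 5, 3, 6]

Message polynomial: m(x) = 3 + 6·x + 3·x^2 (mod 7).
For each evaluation point α_i, compute m(α_i) mod 7:
  α_1 = 6: Horner steps 3 → 3 → 0, so m(6) = 0.
  α_2 = 3: Horner steps 3 → 1 → 6, so m(3) = 6.
  α_3 = 1: Horner steps 3 → 2 → 5, so m(1) = 5.
  α_4 = 4: Horner steps 3 → 4 → 5, so m(4) = 5.
  α_5 = 5: Horner steps 3 → 0 → 3, so m(5) = 3.
  α_6 = 2: Horner steps 3 → 5 → 6, so m(2) = 6.
Codeword c = [0, 6, 5, 5, 3, 6] ∈ F_7^6.


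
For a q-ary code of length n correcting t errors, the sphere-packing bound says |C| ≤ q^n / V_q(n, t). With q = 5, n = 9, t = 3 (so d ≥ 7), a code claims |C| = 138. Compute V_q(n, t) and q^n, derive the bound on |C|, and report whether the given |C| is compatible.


V_q(n, t) = 5989, q^n = 1953125, Hamming bound = 326, |C| = 138 ≤ bound (satisfied).

Step 1: Compute V_q(n, t) = Σ_{j=0}^3 C(n, j) (q−1)^j.
  j = 0: C(9,0)·(4)^0 = 1·1 = 1.
  j = 1: C(9,1)·(4)^1 = 9·4 = 36.
  j = 2: C(9,2)·(4)^2 = 36·16 = 576.
  j = 3: C(9,3)·(4)^3 = 84·64 = 5376.
  V_q(n, t) = 1 + 36 + 576 + 5376 = 5989.
Step 2: q^n = 5^9 = 1953125.
Step 3: Hamming bound ⌊q^n / V_q(n,t)⌋ = ⌊1953125/5989⌋ = 326.
Step 4: Compare |C| = 138 to 326: satisfied.
The claimed |C| lies below the Hamming bound.


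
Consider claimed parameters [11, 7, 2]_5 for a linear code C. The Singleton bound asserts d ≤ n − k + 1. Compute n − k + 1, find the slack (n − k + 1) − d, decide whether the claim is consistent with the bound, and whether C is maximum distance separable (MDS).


Singleton RHS = n − k + 1 = 5, slack = 3, bound satisfied, not MDS.

Singleton bound: d ≤ n − k + 1.
Here n = 11, k = 7, so n − k + 1 = 5.
Given d = 2, check d ≤ 5: YES.
Slack = (n − k + 1) − d = 3.
The code is NOT MDS (slack = 3 > 0).
Description: the claimed parameters are [11, 7, 2]_5; such a code would be non-MDS.


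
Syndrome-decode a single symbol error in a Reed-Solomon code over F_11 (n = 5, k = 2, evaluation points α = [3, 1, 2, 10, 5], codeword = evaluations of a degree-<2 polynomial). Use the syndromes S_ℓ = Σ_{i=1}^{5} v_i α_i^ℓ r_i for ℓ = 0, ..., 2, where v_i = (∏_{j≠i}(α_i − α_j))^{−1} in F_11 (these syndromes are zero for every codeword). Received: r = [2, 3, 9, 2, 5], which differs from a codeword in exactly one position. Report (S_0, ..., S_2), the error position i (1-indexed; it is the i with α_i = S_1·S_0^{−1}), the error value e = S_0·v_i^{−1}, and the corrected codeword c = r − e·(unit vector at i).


S = (7, 10, 8), error at position 1, error magnitude e = 9, c = [4, 3, 9, 2, 5].

Step 1: column multipliers v_i = (∏_{j≠i}(α_i − α_j))^{−1} mod 11.
  i = 1 (α = 3): (3−1)(3−2)(3−10)(3−5) = 2·1·(−7)·(−2) = 28 ≡ 6, so v_1 = 6^{−1} = 2 (mod 11).
  i = 2 (α = 1): (1−3)(1−2)(1−10)(1−5) = (−2)·(−1)·(−9)·(−4) = 72 ≡ 6, so v_2 = 6^{−1} = 2 (mod 11).
  i = 3 (α = 2): (2−3)(2−1)(2−10)(2−5) = (−1)·1·(−8)·(−3) = −24 ≡ 9, so v_3 = 9^{−1} = 5 (mod 11).
  i = 4 (α = 10): (10−3)(10−1)(10−2)(10−5) = 7·9·8·5 = 2520 ≡ 1, so v_4 = 1^{−1} = 1 (mod 11).
  i = 5 (α = 5): (5−3)(5−1)(5−2)(5−10) = 2·4·3·(−5) = −120 ≡ 1, so v_5 = 1^{−1} = 1 (mod 11).
  v = [2, 2, 5, 1, 1].
Step 2: syndromes of r = [2, 3, 9, 2, 5] (all sums mod 11).
  S_0 = Σ v_i r_i = 2·2 + 2·3 + 5·9 + 1·2 + 1·5 = 62 ≡ 7.
  S_1 = Σ v_i α_i r_i = 2·3·2 + 2·1·3 + 5·2·9 + 1·10·2 + 1·5·5 = 153 ≡ 10.
  α_i^2 mod 11 = [9, 1, 4, 1, 3].
  S_2 = Σ v_i α_i^2 r_i = 2·9·2 + 2·1·3 + 5·4·9 + 1·1·2 + 1·3·5 = 239 ≡ 8.
  S = (7, 10, 8) ≠ 0, so r is not a codeword (an error is present).
Step 3: locate the error. For a single error e at position i, S_ℓ = v_i·e·α_i^ℓ, so α_err = S_1/S_0.
  S_0^{−1} = 7^{−1} = 8 (mod 11), so α_err = 10·8 = 80 ≡ 3 = α_1. Error position i = 1.
  Consistency check: S_2/S_1 = 8·10 = 80 ≡ 3 = α_err ✓ (single-error assumption holds).
Step 4: error magnitude e = S_0/v_1 = S_0·∏_{j≠1}(α_1 − α_j) = 7·6 = 42 ≡ 9 (mod 11).
Step 5: correct position 1: c_1 = r_1 − e = 2 − 9 ≡ 4 (mod 11). Hence c = [4, 3, 9, 2, 5].
  Check: interpolating c through the α_i gives m(x) = 8 + 6·x (degree < 2) with m(α_i) = c_i for every i, so c is indeed a codeword.


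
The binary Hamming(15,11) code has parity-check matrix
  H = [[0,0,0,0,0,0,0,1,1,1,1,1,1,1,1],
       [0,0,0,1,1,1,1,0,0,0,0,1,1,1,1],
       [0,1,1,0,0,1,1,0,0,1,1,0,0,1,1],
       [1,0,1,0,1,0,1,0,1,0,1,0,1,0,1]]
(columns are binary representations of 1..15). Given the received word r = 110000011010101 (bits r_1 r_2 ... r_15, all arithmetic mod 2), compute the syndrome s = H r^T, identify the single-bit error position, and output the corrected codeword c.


s = (1, 0, 1, 1)^T, error position = 11, corrected codeword c = 110000011000101

Compute s = H r^T mod 2 one row at a time:
  s_1 = 1 + 1 + 0 + 1 + 0 + 1 + 0 + 1 = 5 ≡ 1 (mod 2).
  s_2 = 0 + 0 + 0 + 0 + 0 + 1 + 0 + 1 = 2 ≡ 0 (mod 2).
  s_3 = 1 + 0 + 0 + 0 + 0 + 1 + 0 + 1 = 3 ≡ 1 (mod 2).
  s_4 = 1 + 0 + 0 + 0 + 1 + 1 + 1 + 1 = 5 ≡ 1 (mod 2).
s = (1, 0, 1, 1)^T — this equals column 11 of H (binary 1011), so error is at position 11.
Correct: flip bit 11 of r = 110000011010101 to get c = 110000011000101.


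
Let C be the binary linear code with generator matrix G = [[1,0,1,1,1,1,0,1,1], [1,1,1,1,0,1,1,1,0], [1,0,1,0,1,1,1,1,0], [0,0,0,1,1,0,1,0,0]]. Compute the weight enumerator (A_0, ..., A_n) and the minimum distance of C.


Weight distribution: A_0 = 1, A_2 = 2, A_3 = 4, A_4 = 1, A_5 = 1, A_6 = 4, A_7 = 2, A_9 = 1. Minimum distance d = 2.

Enumerate all 2^4 = 16 messages m ∈ F_2^4.
For each, compute codeword c = mG in F_2^9, then tally its weight.
  m = 0000 → c = 000000000, weight = 0.
  m = 1000 → c = 101111011, weight = 7.
  m = 0100 → c = 111101110, weight = 7.
  m = 1100 → c = 010010101, weight = 4.
  m = 0010 → c = 101011110, weight = 6.
  m = 1010 → c = 000100101, weight = 3.
  m = 0110 → c = 010110000, weight = 3.
  m = 1110 → c = 111001011, weight = 6.
  m = 0001 → c = 000110100, weight = 3.
  m = 1001 → c = 101001111, weight = 6.
  m = 0101 → c = 111011010, weight = 6.
  m = 1101 → c = 010100001, weight = 3.
  m = 0011 → c = 101101010, weight = 5.
  m = 1011 → c = 000010001, weight = 2.
  m = 0111 → c = 010000100, weight = 2.
  m = 1111 → c = 111111111, weight = 9.
Tally weights:
  weight 0: 1 codewords.
  weight 2: 2 codewords.
  weight 3: 4 codewords.
  weight 4: 1 codewords.
  weight 5: 1 codewords.
  weight 6: 4 codewords.
  weight 7: 2 codewords.
  weight 9: 1 codewords.
Minimum distance d = smallest w > 0 with A_w > 0 = 2.
Sanity: Σ A_w = 16 = 2^4 = 16 ✓.


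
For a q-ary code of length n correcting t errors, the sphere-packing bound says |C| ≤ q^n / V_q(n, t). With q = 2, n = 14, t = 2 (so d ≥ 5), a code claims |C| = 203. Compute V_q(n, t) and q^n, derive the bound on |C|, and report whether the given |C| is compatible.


V_q(n, t) = 106, q^n = 16384, Hamming bound = 154, |C| = 203 > bound (violated).

Step 1: Compute V_q(n, t) = Σ_{j=0}^2 C(n, j) (q−1)^j.
  j = 0: C(14,0)·(1)^0 = 1·1 = 1.
  j = 1: C(14,1)·(1)^1 = 14·1 = 14.
  j = 2: C(14,2)·(1)^2 = 91·1 = 91.
  V_q(n, t) = 1 + 14 + 91 = 106.
Step 2: q^n = 2^14 = 16384.
Step 3: Hamming bound ⌊q^n / V_q(n,t)⌋ = ⌊16384/106⌋ = 154.
Step 4: Compare |C| = 203 to 154: violated.
The claimed |C| lies above the Hamming bound, so no 2-ary code of length 14 with d ≥ 5 can have 203 codewords.


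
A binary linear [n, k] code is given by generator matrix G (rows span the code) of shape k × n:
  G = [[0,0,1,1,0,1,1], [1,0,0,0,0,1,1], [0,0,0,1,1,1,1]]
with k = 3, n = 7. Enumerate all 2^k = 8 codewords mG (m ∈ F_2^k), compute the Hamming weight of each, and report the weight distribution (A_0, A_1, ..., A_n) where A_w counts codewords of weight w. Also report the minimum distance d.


Weight distribution: A_0 = 1, A_2 = 1, A_3 = 3, A_4 = 2, A_5 = 1. Minimum distance d = 2.

Enumerate all 2^3 = 8 messages m ∈ F_2^3.
For each, compute codeword c = mG in F_2^7, then tally its weight.
  m = 000 → c = 0000000, weight = 0.
  m = 100 → c = 0011011, weight = 4.
  m = 010 → c = 1000011, weight = 3.
  m = 110 → c = 1011000, weight = 3.
  m = 001 → c = 0001111, weight = 4.
  m = 101 → c = 0010100, weight = 2.
  m = 011 → c = 1001100, weight = 3.
  m = 111 → c = 1010111, weight = 5.
Tally weights:
  weight 0: 1 codewords.
  weight 2: 1 codewords.
  weight 3: 3 codewords.
  weight 4: 2 codewords.
  weight 5: 1 codewords.
Minimum distance d = smallest w > 0 with A_w > 0 = 2.
Sanity: Σ A_w = 8 = 2^3 = 8 ✓.


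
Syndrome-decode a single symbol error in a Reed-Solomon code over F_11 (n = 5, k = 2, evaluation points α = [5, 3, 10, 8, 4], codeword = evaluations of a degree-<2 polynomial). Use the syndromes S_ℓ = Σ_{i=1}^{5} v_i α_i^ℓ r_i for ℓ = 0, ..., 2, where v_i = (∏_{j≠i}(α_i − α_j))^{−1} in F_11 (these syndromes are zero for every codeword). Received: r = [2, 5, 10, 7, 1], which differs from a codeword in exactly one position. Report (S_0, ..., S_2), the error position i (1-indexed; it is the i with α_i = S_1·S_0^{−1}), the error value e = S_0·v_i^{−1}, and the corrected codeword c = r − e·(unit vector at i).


S = (2, 10, 6), error at position 1, error magnitude e = 5, c = [8, 5, 10, 7, 1].

Step 1: column multipliers v_i = (∏_{j≠i}(α_i − α_j))^{−1} mod 11.
  i = 1 (α = 5): (5−3)(5−10)(5−8)(5−4) = 2·(−5)·(−3)·1 = 30 ≡ 8, so v_1 = 8^{−1} = 7 (mod 11).
  i = 2 (α = 3): (3−5)(3−10)(3−8)(3−4) = (−2)·(−7)·(−5)·(−1) = 70 ≡ 4, so v_2 = 4^{−1} = 3 (mod 11).
  i = 3 (α = 10): (10−5)(10−3)(10−8)(10−4) = 5·7·2·6 = 420 ≡ 2, so v_3 = 2^{−1} = 6 (mod 11).
  i = 4 (α = 8): (8−5)(8−3)(8−10)(8−4) = 3·5·(−2)·4 = −120 ≡ 1, so v_4 = 1^{−1} = 1 (mod 11).
  i = 5 (α = 4): (4−5)(4−3)(4−10)(4−8) = (−1)·1·(−6)·(−4) = −24 ≡ 9, so v_5 = 9^{−1} = 5 (mod 11).
  v = [7, 3, 6, 1, 5].
Step 2: syndromes of r = [2, 5, 10, 7, 1] (all sums mod 11).
  S_0 = Σ v_i r_i = 7·2 + 3·5 + 6·10 + 1·7 + 5·1 = 101 ≡ 2.
  S_1 = Σ v_i α_i r_i = 7·5·2 + 3·3·5 + 6·10·10 + 1·8·7 + 5·4·1 = 791 ≡ 10.
  α_i^2 mod 11 = [3, 9, 1, 9, 5].
  S_2 = Σ v_i α_i^2 r_i = 7·3·2 + 3·9·5 + 6·1·10 + 1·9·7 + 5·5·1 = 325 ≡ 6.
  S = (2, 10, 6) ≠ 0, so r is not a codeword (an error is present).
Step 3: locate the error. For a single error e at position i, S_ℓ = v_i·e·α_i^ℓ, so α_err = S_1/S_0.
  S_0^{−1} = 2^{−1} = 6 (mod 11), so α_err = 10·6 = 60 ≡ 5 = α_1. Error position i = 1.
  Consistency check: S_2/S_1 = 6·10 = 60 ≡ 5 = α_err ✓ (single-error assumption holds).
Step 4: error magnitude e = S_0/v_1 = S_0·∏_{j≠1}(α_1 − α_j) = 2·8 = 16 ≡ 5 (mod 11).
Step 5: correct position 1: c_1 = r_1 − e = 2 − 5 ≡ 8 (mod 11). Hence c = [8, 5, 10, 7, 1].
  Check: interpolating c through the α_i gives m(x) = 6 + 7·x (degree < 2) with m(α_i) = c_i for every i, so c is indeed a codeword.


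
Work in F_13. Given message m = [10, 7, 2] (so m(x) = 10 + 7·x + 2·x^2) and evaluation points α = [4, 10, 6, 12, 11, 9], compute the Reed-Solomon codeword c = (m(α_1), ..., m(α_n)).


c = [5, 7, 7, 5, 4, 1]

Message polynomial: m(x) = 10 + 7·x + 2·x^2 (mod 13).
For each evaluation point α_i, compute m(α_i) mod 13:
  α_1 = 4: Horner steps 2 → 2 → 5, so m(4) = 5.
  α_2 = 10: Horner steps 2 → 1 → 7, so m(10) = 7.
  α_3 = 6: Horner steps 2 → 6 → 7, so m(6) = 7.
  α_4 = 12: Horner steps 2 → 5 → 5, so m(12) = 5.
  α_5 = 11: Horner steps 2 → 3 → 4, so m(11) = 4.
  α_6 = 9: Horner steps 2 → 12 → 1, so m(9) = 1.
Codeword c = [5, 7, 7, 5, 4, 1] ∈ F_13^6.


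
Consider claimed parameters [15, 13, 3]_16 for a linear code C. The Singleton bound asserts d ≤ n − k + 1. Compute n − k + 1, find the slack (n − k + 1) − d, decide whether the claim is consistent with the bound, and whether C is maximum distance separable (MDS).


Singleton RHS = n − k + 1 = 3, slack = 0, bound satisfied, MDS.

Singleton bound: d ≤ n − k + 1.
Here n = 15, k = 13, so n − k + 1 = 3.
Given d = 3, check d ≤ 3: YES.
Slack = (n − k + 1) − d = 0.
The code is MDS (slack = 0).
Description: the claimed parameters are [15, 13, 3]_16; such a code would be MDS (meets Singleton bound).


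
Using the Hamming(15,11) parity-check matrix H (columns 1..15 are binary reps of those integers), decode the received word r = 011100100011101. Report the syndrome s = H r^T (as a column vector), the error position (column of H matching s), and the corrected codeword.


s = (0, 1, 1, 1)^T, error position = 7, corrected codeword c = 011100000011101

Compute s = H r^T mod 2 one row at a time:
  s_1 = 0 + 0 + 0 + 1 + 1 + 1 + 0 + 1 = 4 ≡ 0 (mod 2).
  s_2 = 1 + 0 + 0 + 1 + 1 + 1 + 0 + 1 = 5 ≡ 1 (mod 2).
  s_3 = 1 + 1 + 0 + 1 + 0 + 1 + 0 + 1 = 5 ≡ 1 (mod 2).
  s_4 = 0 + 1 + 0 + 1 + 0 + 1 + 1 + 1 = 5 ≡ 1 (mod 2).
s = (0, 1, 1, 1)^T — this equals column 7 of H (binary 0111), so error is at position 7.
Correct: flip bit 7 of r = 011100100011101 to get c = 011100000011101.


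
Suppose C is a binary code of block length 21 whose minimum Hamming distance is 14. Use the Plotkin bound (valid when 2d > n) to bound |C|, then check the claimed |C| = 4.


Plotkin bound M ≤ 4; given |C| = 4 ≤ bound (satisfied).

Check applicability: 2d = 28, n = 21.
2d − n = 7 > 0, so Plotkin applies.
Compute d/(2d−n) = 14/7 ≈ 2.0000.
⌊d/(2d−n)⌋ = 2.
Plotkin bound: M ≤ 2·2 = 4.
Given |C| = 4, check: satisfied.
This |C| is at the Plotkin bound.


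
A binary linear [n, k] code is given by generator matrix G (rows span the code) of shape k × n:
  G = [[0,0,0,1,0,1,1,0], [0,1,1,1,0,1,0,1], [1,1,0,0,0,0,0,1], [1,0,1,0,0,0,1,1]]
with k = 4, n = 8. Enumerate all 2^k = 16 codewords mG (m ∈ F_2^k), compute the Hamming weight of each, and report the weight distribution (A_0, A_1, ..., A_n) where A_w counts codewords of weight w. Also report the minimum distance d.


Weight distribution: A_0 = 1, A_1 = 1, A_2 = 1, A_3 = 4, A_4 = 5, A_5 = 3, A_6 = 1. Minimum distance d = 1.

Enumerate all 2^4 = 16 messages m ∈ F_2^4.
For each, compute codeword c = mG in F_2^8, then tally its weight.
  m = 0000 → c = 00000000, weight = 0.
  m = 1000 → c = 00010110, weight = 3.
  m = 0100 → c = 01110101, weight = 5.
  m = 1100 → c = 01100011, weight = 4.
  m = 0010 → c = 11000001, weight = 3.
  m = 1010 → c = 11010111, weight = 6.
  m = 0110 → c = 10110100, weight = 4.
  m = 1110 → c = 10100010, weight = 3.
  m = 0001 → c = 10100011, weight = 4.
  m = 1001 → c = 10110101, weight = 5.
  m = 0101 → c = 11010110, weight = 5.
  m = 1101 → c = 11000000, weight = 2.
  m = 0011 → c = 01100010, weight = 3.
  m = 1011 → c = 01110100, weight = 4.
  m = 0111 → c = 00010111, weight = 4.
  m = 1111 → c = 00000001, weight = 1.
Tally weights:
  weight 0: 1 codewords.
  weight 1: 1 codewords.
  weight 2: 1 codewords.
  weight 3: 4 codewords.
  weight 4: 5 codewords.
  weight 5: 3 codewords.
  weight 6: 1 codewords.
Minimum distance d = smallest w > 0 with A_w > 0 = 1.
Sanity: Σ A_w = 16 = 2^4 = 16 ✓.


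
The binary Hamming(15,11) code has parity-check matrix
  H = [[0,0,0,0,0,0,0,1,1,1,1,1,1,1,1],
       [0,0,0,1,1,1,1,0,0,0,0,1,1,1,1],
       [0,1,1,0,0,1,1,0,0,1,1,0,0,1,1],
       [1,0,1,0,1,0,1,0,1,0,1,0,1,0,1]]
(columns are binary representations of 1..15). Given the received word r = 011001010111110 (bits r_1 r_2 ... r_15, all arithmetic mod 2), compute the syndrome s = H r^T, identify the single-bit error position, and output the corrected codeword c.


s = (0, 0, 0, 1)^T, error position = 1, corrected codeword c = 111001010111110

Compute s = H r^T mod 2 one row at a time:
  s_1 = 1 + 0 + 1 + 1 + 1 + 1 + 1 + 0 = 6 ≡ 0 (mod 2).
  s_2 = 0 + 0 + 1 + 0 + 1 + 1 + 1 + 0 = 4 ≡ 0 (mod 2).
  s_3 = 1 + 1 + 1 + 0 + 1 + 1 + 1 + 0 = 6 ≡ 0 (mod 2).
  s_4 = 0 + 1 + 0 + 0 + 0 + 1 + 1 + 0 = 3 ≡ 1 (mod 2).
s = (0, 0, 0, 1)^T — this equals column 1 of H (binary 0001), so error is at position 1.
Correct: flip bit 1 of r = 011001010111110 to get c = 111001010111110.


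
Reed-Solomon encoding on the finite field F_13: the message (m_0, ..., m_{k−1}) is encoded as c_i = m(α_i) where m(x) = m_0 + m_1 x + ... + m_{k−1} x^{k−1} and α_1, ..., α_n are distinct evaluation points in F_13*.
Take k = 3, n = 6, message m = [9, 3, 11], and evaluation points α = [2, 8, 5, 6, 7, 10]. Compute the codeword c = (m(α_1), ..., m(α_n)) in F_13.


c = [7, 9, 0, 7, 10, 8]

Message polynomial: m(x) = 9 + 3·x + 11·x^2 (mod 13).
For each evaluation point α_i, compute m(α_i) mod 13:
  α_1 = 2: Horner steps 11 → 12 → 7, so m(2) = 7.
  α_2 = 8: Horner steps 11 → 0 → 9, so m(8) = 9.
  α_3 = 5: Horner steps 11 → 6 → 0, so m(5) = 0.
  α_4 = 6: Horner steps 11 → 4 → 7, so m(6) = 7.
  α_5 = 7: Horner steps 11 → 2 → 10, so m(7) = 10.
  α_6 = 10: Horner steps 11 → 9 → 8, so m(10) = 8.
Codeword c = [7, 9, 0, 7, 10, 8] ∈ F_13^6.


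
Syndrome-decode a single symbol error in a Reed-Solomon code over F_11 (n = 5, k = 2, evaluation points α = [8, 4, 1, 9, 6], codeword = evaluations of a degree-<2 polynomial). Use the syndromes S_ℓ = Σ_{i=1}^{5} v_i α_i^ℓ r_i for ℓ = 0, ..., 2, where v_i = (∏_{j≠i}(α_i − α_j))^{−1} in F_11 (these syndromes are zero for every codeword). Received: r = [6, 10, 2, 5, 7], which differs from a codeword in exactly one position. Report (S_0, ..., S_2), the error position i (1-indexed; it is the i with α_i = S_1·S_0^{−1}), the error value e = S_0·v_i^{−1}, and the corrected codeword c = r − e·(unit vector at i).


S = (2, 1, 6), error at position 5, error magnitude e = 10, c = [6, 10, 2, 5, 8].

Step 1: column multipliers v_i = (∏_{j≠i}(α_i − α_j))^{−1} mod 11.
  i = 1 (α = 8): (8−4)(8−1)(8−9)(8−6) = 4·7·(−1)·2 = −56 ≡ 10, so v_1 = 10^{−1} = 10 (mod 11).
  i = 2 (α = 4): (4−8)(4−1)(4−9)(4−6) = (−4)·3·(−5)·(−2) = −120 ≡ 1, so v_2 = 1^{−1} = 1 (mod 11).
  i = 3 (α = 1): (1−8)(1−4)(1−9)(1−6) = (−7)·(−3)·(−8)·(−5) = 840 ≡ 4, so v_3 = 4^{−1} = 3 (mod 11).
  i = 4 (α = 9): (9−8)(9−4)(9−1)(9−6) = 1·5·8·3 = 120 ≡ 10, so v_4 = 10^{−1} = 10 (mod 11).
  i = 5 (α = 6): (6−8)(6−4)(6−1)(6−9) = (−2)·2·5·(−3) = 60 ≡ 5, so v_5 = 5^{−1} = 9 (mod 11).
  v = [10, 1, 3, 10, 9].
Step 2: syndromes of r = [6, 10, 2, 5, 7] (all sums mod 11).
  S_0 = Σ v_i r_i = 10·6 + 1·10 + 3·2 + 10·5 + 9·7 = 189 ≡ 2.
  S_1 = Σ v_i α_i r_i = 10·8·6 + 1·4·10 + 3·1·2 + 10·9·5 + 9·6·7 = 1354 ≡ 1.
  α_i^2 mod 11 = [9, 5, 1, 4, 3].
  S_2 = Σ v_i α_i^2 r_i = 10·9·6 + 1·5·10 + 3·1·2 + 10·4·5 + 9·3·7 = 985 ≡ 6.
  S = (2, 1, 6) ≠ 0, so r is not a codeword (an error is present).
Step 3: locate the error. For a single error e at position i, S_ℓ = v_i·e·α_i^ℓ, so α_err = S_1/S_0.
  S_0^{−1} = 2^{−1} = 6 (mod 11), so α_err = 1·6 = 6 ≡ 6 = α_5. Error position i = 5.
  Consistency check: S_2/S_1 = 6·1 = 6 ≡ 6 = α_err ✓ (single-error assumption holds).
Step 4: error magnitude e = S_0/v_5 = S_0·∏_{j≠5}(α_5 − α_j) = 2·5 = 10 ≡ 10 (mod 11).
Step 5: correct position 5: c_5 = r_5 − e = 7 − 10 ≡ 8 (mod 11). Hence c = [6, 10, 2, 5, 8].
  Check: interpolating c through the α_i gives m(x) = 3 + 10·x (degree < 2) with m(α_i) = c_i for every i, so c is indeed a codeword.


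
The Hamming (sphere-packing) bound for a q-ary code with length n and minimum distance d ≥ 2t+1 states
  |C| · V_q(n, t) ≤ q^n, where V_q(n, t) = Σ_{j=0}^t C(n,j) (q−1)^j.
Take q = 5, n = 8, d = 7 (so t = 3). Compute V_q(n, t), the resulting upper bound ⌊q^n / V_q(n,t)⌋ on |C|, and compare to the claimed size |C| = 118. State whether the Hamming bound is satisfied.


V_q(n, t) = 4065, q^n = 390625, Hamming bound = 96, |C| = 118 > bound (violated).

Step 1: Compute V_q(n, t) = Σ_{j=0}^3 C(n, j) (q−1)^j.
  j = 0: C(8,0)·(4)^0 = 1·1 = 1.
  j = 1: C(8,1)·(4)^1 = 8·4 = 32.
  j = 2: C(8,2)·(4)^2 = 28·16 = 448.
  j = 3: C(8,3)·(4)^3 = 56·64 = 3584.
  V_q(n, t) = 1 + 32 + 448 + 3584 = 4065.
Step 2: q^n = 5^8 = 390625.
Step 3: Hamming bound ⌊q^n / V_q(n,t)⌋ = ⌊390625/4065⌋ = 96.
Step 4: Compare |C| = 118 to 96: violated.
The claimed |C| lies above the Hamming bound, so no 5-ary code of length 8 with d ≥ 7 can have 118 codewords.


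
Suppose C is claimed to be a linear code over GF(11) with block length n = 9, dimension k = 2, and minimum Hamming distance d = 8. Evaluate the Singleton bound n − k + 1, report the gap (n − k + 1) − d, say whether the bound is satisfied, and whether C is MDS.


Singleton RHS = n − k + 1 = 8, slack = 0, bound satisfied, MDS.

Singleton bound: d ≤ n − k + 1.
Here n = 9, k = 2, so n − k + 1 = 8.
Given d = 8, check d ≤ 8: YES.
Slack = (n − k + 1) − d = 0.
The code is MDS (slack = 0).
Description: the claimed parameters are [9, 2, 8]_11; such a code would be MDS (meets Singleton bound).


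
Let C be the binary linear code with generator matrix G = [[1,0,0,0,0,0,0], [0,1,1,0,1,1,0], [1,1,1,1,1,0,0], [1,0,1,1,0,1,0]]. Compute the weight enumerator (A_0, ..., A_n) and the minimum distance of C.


Weight distribution: A_0 = 1, A_1 = 2, A_2 = 2, A_3 = 4, A_4 = 5, A_5 = 2. Minimum distance d = 1.

Enumerate all 2^4 = 16 messages m ∈ F_2^4.
For each, compute codeword c = mG in F_2^7, then tally its weight.
  m = 0000 → c = 0000000, weight = 0.
  m = 1000 → c = 1000000, weight = 1.
  m = 0100 → c = 0110110, weight = 4.
  m = 1100 → c = 1110110, weight = 5.
  m = 0010 → c = 1111100, weight = 5.
  m = 1010 → c = 0111100, weight = 4.
  m = 0110 → c = 1001010, weight = 3.
  m = 1110 → c = 0001010, weight = 2.
  m = 0001 → c = 1011010, weight = 4.
  m = 1001 → c = 0011010, weight = 3.
  m = 0101 → c = 1101100, weight = 4.
  m = 1101 → c = 0101100, weight = 3.
  m = 0011 → c = 0100110, weight = 3.
  m = 1011 → c = 1100110, weight = 4.
  m = 0111 → c = 0010000, weight = 1.
  m = 1111 → c = 1010000, weight = 2.
Tally weights:
  weight 0: 1 codewords.
  weight 1: 2 codewords.
  weight 2: 2 codewords.
  weight 3: 4 codewords.
  weight 4: 5 codewords.
  weight 5: 2 codewords.
Minimum distance d = smallest w > 0 with A_w > 0 = 1.
Sanity: Σ A_w = 16 = 2^4 = 16 ✓.


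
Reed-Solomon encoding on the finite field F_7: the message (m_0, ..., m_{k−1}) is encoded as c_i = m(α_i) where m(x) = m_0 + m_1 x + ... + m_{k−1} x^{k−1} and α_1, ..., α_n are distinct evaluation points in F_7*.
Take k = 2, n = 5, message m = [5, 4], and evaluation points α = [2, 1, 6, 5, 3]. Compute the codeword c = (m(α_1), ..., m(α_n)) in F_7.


c = [6, 2, 1, 4, 3]

Message polynomial: m(x) = 5 + 4·x (mod 7).
For each evaluation point α_i, compute m(α_i) mod 7:
  α_1 = 2: Horner steps 4 → 6, so m(2) = 6.
  α_2 = 1: Horner steps 4 → 2, so m(1) = 2.
  α_3 = 6: Horner steps 4 → 1, so m(6) = 1.
  α_4 = 5: Horner steps 4 → 4, so m(5) = 4.
  α_5 = 3: Horner steps 4 → 3, so m(3) = 3.
Codeword c = [6, 2, 1, 4, 3] ∈ F_7^5.


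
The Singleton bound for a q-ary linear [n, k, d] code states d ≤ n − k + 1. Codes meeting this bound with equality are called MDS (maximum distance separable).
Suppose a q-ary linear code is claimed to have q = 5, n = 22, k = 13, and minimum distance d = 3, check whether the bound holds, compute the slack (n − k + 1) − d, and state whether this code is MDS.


Singleton RHS = n − k + 1 = 10, slack = 7, bound satisfied, not MDS.

Singleton bound: d ≤ n − k + 1.
Here n = 22, k = 13, so n − k + 1 = 10.
Given d = 3, check d ≤ 10: YES.
Slack = (n − k + 1) − d = 7.
The code is NOT MDS (slack = 7 > 0).
Description: the claimed parameters are [22, 13, 3]_5; such a code would be non-MDS.


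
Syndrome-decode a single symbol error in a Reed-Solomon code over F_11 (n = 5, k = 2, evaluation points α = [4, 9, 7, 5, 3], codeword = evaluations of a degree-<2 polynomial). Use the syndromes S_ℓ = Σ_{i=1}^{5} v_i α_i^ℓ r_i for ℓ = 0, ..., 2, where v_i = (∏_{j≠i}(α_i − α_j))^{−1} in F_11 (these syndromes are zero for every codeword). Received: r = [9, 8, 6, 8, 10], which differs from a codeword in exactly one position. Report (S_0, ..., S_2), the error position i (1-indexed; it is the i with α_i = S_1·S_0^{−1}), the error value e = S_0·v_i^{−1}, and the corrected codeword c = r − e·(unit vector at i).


S = (9, 4, 3), error at position 2, error magnitude e = 4, c = [9, 4, 6, 8, 10].

Step 1: column multipliers v_i = (∏_{j≠i}(α_i − α_j))^{−1} mod 11.
  i = 1 (α = 4): (4−9)(4−7)(4−5)(4−3) = (−5)·(−3)·(−1)·1 = −15 ≡ 7, so v_1 = 7^{−1} = 8 (mod 11).
  i = 2 (α = 9): (9−4)(9−7)(9−5)(9−3) = 5·2·4·6 = 240 ≡ 9, so v_2 = 9^{−1} = 5 (mod 11).
  i = 3 (α = 7): (7−4)(7−9)(7−5)(7−3) = 3·(−2)·2·4 = −48 ≡ 7, so v_3 = 7^{−1} = 8 (mod 11).
  i = 4 (α = 5): (5−4)(5−9)(5−7)(5−3) = 1·(−4)·(−2)·2 = 16 ≡ 5, so v_4 = 5^{−1} = 9 (mod 11).
  i = 5 (α = 3): (3−4)(3−9)(3−7)(3−5) = (−1)·(−6)·(−4)·(−2) = 48 ≡ 4, so v_5 = 4^{−1} = 3 (mod 11).
  v = [8, 5, 8, 9, 3].
Step 2: syndromes of r = [9, 8, 6, 8, 10] (all sums mod 11).
  S_0 = Σ v_i r_i = 8·9 + 5·8 + 8·6 + 9·8 + 3·10 = 262 ≡ 9.
  S_1 = Σ v_i α_i r_i = 8·4·9 + 5·9·8 + 8·7·6 + 9·5·8 + 3·3·10 = 1434 ≡ 4.
  α_i^2 mod 11 = [5, 4, 5, 3, 9].
  S_2 = Σ v_i α_i^2 r_i = 8·5·9 + 5·4·8 + 8·5·6 + 9·3·8 + 3·9·10 = 1246 ≡ 3.
  S = (9, 4, 3) ≠ 0, so r is not a codeword (an error is present).
Step 3: locate the error. For a single error e at position i, S_ℓ = v_i·e·α_i^ℓ, so α_err = S_1/S_0.
  S_0^{−1} = 9^{−1} = 5 (mod 11), so α_err = 4·5 = 20 ≡ 9 = α_2. Error position i = 2.
  Consistency check: S_2/S_1 = 3·3 = 9 ≡ 9 = α_err ✓ (single-error assumption holds).
Step 4: error magnitude e = S_0/v_2 = S_0·∏_{j≠2}(α_2 − α_j) = 9·9 = 81 ≡ 4 (mod 11).
Step 5: correct position 2: c_2 = r_2 − e = 8 − 4 ≡ 4 (mod 11). Hence c = [9, 4, 6, 8, 10].
  Check: interpolating c through the α_i gives m(x) = 2 + 10·x (degree < 2) with m(α_i) = c_i for every i, so c is indeed a codeword.


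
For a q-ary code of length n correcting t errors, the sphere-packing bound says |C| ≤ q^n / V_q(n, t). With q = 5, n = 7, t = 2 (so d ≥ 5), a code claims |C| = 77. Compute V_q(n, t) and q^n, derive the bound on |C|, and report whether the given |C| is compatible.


V_q(n, t) = 365, q^n = 78125, Hamming bound = 214, |C| = 77 ≤ bound (satisfied).

Step 1: Compute V_q(n, t) = Σ_{j=0}^2 C(n, j) (q−1)^j.
  j = 0: C(7,0)·(4)^0 = 1·1 = 1.
  j = 1: C(7,1)·(4)^1 = 7·4 = 28.
  j = 2: C(7,2)·(4)^2 = 21·16 = 336.
  V_q(n, t) = 1 + 28 + 336 = 365.
Step 2: q^n = 5^7 = 78125.
Step 3: Hamming bound ⌊q^n / V_q(n,t)⌋ = ⌊78125/365⌋ = 214.
Step 4: Compare |C| = 77 to 214: satisfied.
The claimed |C| lies below the Hamming bound.


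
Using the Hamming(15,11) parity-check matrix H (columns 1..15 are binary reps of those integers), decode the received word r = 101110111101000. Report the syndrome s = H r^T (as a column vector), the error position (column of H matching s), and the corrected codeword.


s = (0, 0, 1, 1)^T, error position = 3, corrected codeword c = 100110111101000

Compute s = H r^T mod 2 one row at a time:
  s_1 = 1 + 1 + 1 + 0 + 1 + 0 + 0 + 0 = 4 ≡ 0 (mod 2).
  s_2 = 1 + 1 + 0 + 1 + 1 + 0 + 0 + 0 = 4 ≡ 0 (mod 2).
  s_3 = 0 + 1 + 0 + 1 + 1 + 0 + 0 + 0 = 3 ≡ 1 (mod 2).
  s_4 = 1 + 1 + 1 + 1 + 1 + 0 + 0 + 0 = 5 ≡ 1 (mod 2).
s = (0, 0, 1, 1)^T — this equals column 3 of H (binary 0011), so error is at position 3.
Correct: flip bit 3 of r = 101110111101000 to get c = 100110111101000.
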